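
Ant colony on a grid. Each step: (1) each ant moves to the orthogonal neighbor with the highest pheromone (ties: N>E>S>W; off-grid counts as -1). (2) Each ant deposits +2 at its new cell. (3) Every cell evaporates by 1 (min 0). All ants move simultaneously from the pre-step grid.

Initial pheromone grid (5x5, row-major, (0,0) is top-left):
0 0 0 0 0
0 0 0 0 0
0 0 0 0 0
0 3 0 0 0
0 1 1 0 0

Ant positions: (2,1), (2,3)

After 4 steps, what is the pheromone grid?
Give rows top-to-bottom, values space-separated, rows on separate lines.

After step 1: ants at (3,1),(1,3)
  0 0 0 0 0
  0 0 0 1 0
  0 0 0 0 0
  0 4 0 0 0
  0 0 0 0 0
After step 2: ants at (2,1),(0,3)
  0 0 0 1 0
  0 0 0 0 0
  0 1 0 0 0
  0 3 0 0 0
  0 0 0 0 0
After step 3: ants at (3,1),(0,4)
  0 0 0 0 1
  0 0 0 0 0
  0 0 0 0 0
  0 4 0 0 0
  0 0 0 0 0
After step 4: ants at (2,1),(1,4)
  0 0 0 0 0
  0 0 0 0 1
  0 1 0 0 0
  0 3 0 0 0
  0 0 0 0 0

0 0 0 0 0
0 0 0 0 1
0 1 0 0 0
0 3 0 0 0
0 0 0 0 0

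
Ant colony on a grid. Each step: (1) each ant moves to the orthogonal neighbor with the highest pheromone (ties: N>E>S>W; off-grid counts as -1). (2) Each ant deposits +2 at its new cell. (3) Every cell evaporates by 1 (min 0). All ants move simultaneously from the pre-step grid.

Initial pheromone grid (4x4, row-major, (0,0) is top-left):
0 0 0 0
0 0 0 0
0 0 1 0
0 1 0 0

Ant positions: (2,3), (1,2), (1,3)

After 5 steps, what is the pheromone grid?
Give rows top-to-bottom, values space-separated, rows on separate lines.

After step 1: ants at (2,2),(2,2),(0,3)
  0 0 0 1
  0 0 0 0
  0 0 4 0
  0 0 0 0
After step 2: ants at (1,2),(1,2),(1,3)
  0 0 0 0
  0 0 3 1
  0 0 3 0
  0 0 0 0
After step 3: ants at (2,2),(2,2),(1,2)
  0 0 0 0
  0 0 4 0
  0 0 6 0
  0 0 0 0
After step 4: ants at (1,2),(1,2),(2,2)
  0 0 0 0
  0 0 7 0
  0 0 7 0
  0 0 0 0
After step 5: ants at (2,2),(2,2),(1,2)
  0 0 0 0
  0 0 8 0
  0 0 10 0
  0 0 0 0

0 0 0 0
0 0 8 0
0 0 10 0
0 0 0 0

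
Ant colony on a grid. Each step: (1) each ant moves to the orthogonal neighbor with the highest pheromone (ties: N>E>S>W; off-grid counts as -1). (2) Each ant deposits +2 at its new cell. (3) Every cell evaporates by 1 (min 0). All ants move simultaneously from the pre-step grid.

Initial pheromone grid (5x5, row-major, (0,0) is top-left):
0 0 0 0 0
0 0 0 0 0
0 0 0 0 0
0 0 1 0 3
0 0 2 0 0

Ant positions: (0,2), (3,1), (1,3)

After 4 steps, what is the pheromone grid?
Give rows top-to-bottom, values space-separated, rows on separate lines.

After step 1: ants at (0,3),(3,2),(0,3)
  0 0 0 3 0
  0 0 0 0 0
  0 0 0 0 0
  0 0 2 0 2
  0 0 1 0 0
After step 2: ants at (0,4),(4,2),(0,4)
  0 0 0 2 3
  0 0 0 0 0
  0 0 0 0 0
  0 0 1 0 1
  0 0 2 0 0
After step 3: ants at (0,3),(3,2),(0,3)
  0 0 0 5 2
  0 0 0 0 0
  0 0 0 0 0
  0 0 2 0 0
  0 0 1 0 0
After step 4: ants at (0,4),(4,2),(0,4)
  0 0 0 4 5
  0 0 0 0 0
  0 0 0 0 0
  0 0 1 0 0
  0 0 2 0 0

0 0 0 4 5
0 0 0 0 0
0 0 0 0 0
0 0 1 0 0
0 0 2 0 0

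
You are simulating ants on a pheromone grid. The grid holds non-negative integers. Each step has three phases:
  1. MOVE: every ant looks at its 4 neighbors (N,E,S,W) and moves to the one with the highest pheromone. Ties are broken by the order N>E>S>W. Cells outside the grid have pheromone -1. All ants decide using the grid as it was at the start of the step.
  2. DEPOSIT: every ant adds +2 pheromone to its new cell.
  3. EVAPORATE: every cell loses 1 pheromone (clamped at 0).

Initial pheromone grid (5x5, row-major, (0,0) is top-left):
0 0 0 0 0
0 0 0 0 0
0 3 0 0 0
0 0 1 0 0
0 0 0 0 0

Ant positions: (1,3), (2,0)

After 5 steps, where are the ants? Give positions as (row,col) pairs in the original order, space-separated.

Step 1: ant0:(1,3)->N->(0,3) | ant1:(2,0)->E->(2,1)
  grid max=4 at (2,1)
Step 2: ant0:(0,3)->E->(0,4) | ant1:(2,1)->N->(1,1)
  grid max=3 at (2,1)
Step 3: ant0:(0,4)->S->(1,4) | ant1:(1,1)->S->(2,1)
  grid max=4 at (2,1)
Step 4: ant0:(1,4)->N->(0,4) | ant1:(2,1)->N->(1,1)
  grid max=3 at (2,1)
Step 5: ant0:(0,4)->S->(1,4) | ant1:(1,1)->S->(2,1)
  grid max=4 at (2,1)

(1,4) (2,1)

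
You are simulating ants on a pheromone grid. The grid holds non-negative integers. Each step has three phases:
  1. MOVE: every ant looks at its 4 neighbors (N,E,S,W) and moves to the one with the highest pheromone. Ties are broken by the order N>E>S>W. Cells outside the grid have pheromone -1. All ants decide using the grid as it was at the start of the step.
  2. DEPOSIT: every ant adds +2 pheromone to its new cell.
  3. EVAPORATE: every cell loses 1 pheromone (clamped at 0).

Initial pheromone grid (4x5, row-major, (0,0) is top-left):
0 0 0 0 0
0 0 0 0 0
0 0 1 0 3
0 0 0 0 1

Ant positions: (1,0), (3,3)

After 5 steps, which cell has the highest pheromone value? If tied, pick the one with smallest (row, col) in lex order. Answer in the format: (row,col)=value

Answer: (2,4)=2

Derivation:
Step 1: ant0:(1,0)->N->(0,0) | ant1:(3,3)->E->(3,4)
  grid max=2 at (2,4)
Step 2: ant0:(0,0)->E->(0,1) | ant1:(3,4)->N->(2,4)
  grid max=3 at (2,4)
Step 3: ant0:(0,1)->E->(0,2) | ant1:(2,4)->S->(3,4)
  grid max=2 at (2,4)
Step 4: ant0:(0,2)->E->(0,3) | ant1:(3,4)->N->(2,4)
  grid max=3 at (2,4)
Step 5: ant0:(0,3)->E->(0,4) | ant1:(2,4)->S->(3,4)
  grid max=2 at (2,4)
Final grid:
  0 0 0 0 1
  0 0 0 0 0
  0 0 0 0 2
  0 0 0 0 2
Max pheromone 2 at (2,4)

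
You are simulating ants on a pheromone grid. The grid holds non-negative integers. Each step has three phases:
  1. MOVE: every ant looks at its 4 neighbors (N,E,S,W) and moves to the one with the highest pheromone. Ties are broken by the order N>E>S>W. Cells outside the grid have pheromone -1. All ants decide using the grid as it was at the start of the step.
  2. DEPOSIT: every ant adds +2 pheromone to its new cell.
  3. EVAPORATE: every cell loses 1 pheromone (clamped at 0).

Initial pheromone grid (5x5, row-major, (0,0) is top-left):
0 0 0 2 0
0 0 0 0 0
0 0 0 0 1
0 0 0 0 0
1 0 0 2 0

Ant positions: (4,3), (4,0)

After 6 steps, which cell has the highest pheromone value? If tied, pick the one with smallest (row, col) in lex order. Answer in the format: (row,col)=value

Step 1: ant0:(4,3)->N->(3,3) | ant1:(4,0)->N->(3,0)
  grid max=1 at (0,3)
Step 2: ant0:(3,3)->S->(4,3) | ant1:(3,0)->N->(2,0)
  grid max=2 at (4,3)
Step 3: ant0:(4,3)->N->(3,3) | ant1:(2,0)->N->(1,0)
  grid max=1 at (1,0)
Step 4: ant0:(3,3)->S->(4,3) | ant1:(1,0)->N->(0,0)
  grid max=2 at (4,3)
Step 5: ant0:(4,3)->N->(3,3) | ant1:(0,0)->E->(0,1)
  grid max=1 at (0,1)
Step 6: ant0:(3,3)->S->(4,3) | ant1:(0,1)->E->(0,2)
  grid max=2 at (4,3)
Final grid:
  0 0 1 0 0
  0 0 0 0 0
  0 0 0 0 0
  0 0 0 0 0
  0 0 0 2 0
Max pheromone 2 at (4,3)

Answer: (4,3)=2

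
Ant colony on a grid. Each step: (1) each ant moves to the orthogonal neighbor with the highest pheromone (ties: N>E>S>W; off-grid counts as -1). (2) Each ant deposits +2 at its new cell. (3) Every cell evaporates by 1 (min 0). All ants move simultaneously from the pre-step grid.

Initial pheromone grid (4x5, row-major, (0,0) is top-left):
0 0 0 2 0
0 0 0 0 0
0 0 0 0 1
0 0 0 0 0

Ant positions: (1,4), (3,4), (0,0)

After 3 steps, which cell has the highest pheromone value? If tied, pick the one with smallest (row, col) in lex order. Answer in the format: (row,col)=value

Step 1: ant0:(1,4)->S->(2,4) | ant1:(3,4)->N->(2,4) | ant2:(0,0)->E->(0,1)
  grid max=4 at (2,4)
Step 2: ant0:(2,4)->N->(1,4) | ant1:(2,4)->N->(1,4) | ant2:(0,1)->E->(0,2)
  grid max=3 at (1,4)
Step 3: ant0:(1,4)->S->(2,4) | ant1:(1,4)->S->(2,4) | ant2:(0,2)->E->(0,3)
  grid max=6 at (2,4)
Final grid:
  0 0 0 1 0
  0 0 0 0 2
  0 0 0 0 6
  0 0 0 0 0
Max pheromone 6 at (2,4)

Answer: (2,4)=6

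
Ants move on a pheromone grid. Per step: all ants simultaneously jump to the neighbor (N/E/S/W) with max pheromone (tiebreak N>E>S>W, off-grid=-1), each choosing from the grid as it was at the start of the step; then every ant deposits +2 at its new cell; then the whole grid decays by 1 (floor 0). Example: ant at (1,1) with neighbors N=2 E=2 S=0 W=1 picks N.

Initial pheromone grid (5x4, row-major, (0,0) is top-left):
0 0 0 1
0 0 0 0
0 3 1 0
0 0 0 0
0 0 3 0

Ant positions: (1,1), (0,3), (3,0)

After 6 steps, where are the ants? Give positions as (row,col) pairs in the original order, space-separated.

Step 1: ant0:(1,1)->S->(2,1) | ant1:(0,3)->S->(1,3) | ant2:(3,0)->N->(2,0)
  grid max=4 at (2,1)
Step 2: ant0:(2,1)->W->(2,0) | ant1:(1,3)->N->(0,3) | ant2:(2,0)->E->(2,1)
  grid max=5 at (2,1)
Step 3: ant0:(2,0)->E->(2,1) | ant1:(0,3)->S->(1,3) | ant2:(2,1)->W->(2,0)
  grid max=6 at (2,1)
Step 4: ant0:(2,1)->W->(2,0) | ant1:(1,3)->N->(0,3) | ant2:(2,0)->E->(2,1)
  grid max=7 at (2,1)
Step 5: ant0:(2,0)->E->(2,1) | ant1:(0,3)->S->(1,3) | ant2:(2,1)->W->(2,0)
  grid max=8 at (2,1)
Step 6: ant0:(2,1)->W->(2,0) | ant1:(1,3)->N->(0,3) | ant2:(2,0)->E->(2,1)
  grid max=9 at (2,1)

(2,0) (0,3) (2,1)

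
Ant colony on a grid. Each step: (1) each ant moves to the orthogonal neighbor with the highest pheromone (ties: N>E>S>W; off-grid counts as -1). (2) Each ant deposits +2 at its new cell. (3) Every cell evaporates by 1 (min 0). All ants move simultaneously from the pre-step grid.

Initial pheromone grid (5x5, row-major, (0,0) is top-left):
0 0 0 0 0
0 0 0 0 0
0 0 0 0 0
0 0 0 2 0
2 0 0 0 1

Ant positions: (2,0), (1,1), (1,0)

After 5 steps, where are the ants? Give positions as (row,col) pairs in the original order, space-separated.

Step 1: ant0:(2,0)->N->(1,0) | ant1:(1,1)->N->(0,1) | ant2:(1,0)->N->(0,0)
  grid max=1 at (0,0)
Step 2: ant0:(1,0)->N->(0,0) | ant1:(0,1)->W->(0,0) | ant2:(0,0)->E->(0,1)
  grid max=4 at (0,0)
Step 3: ant0:(0,0)->E->(0,1) | ant1:(0,0)->E->(0,1) | ant2:(0,1)->W->(0,0)
  grid max=5 at (0,0)
Step 4: ant0:(0,1)->W->(0,0) | ant1:(0,1)->W->(0,0) | ant2:(0,0)->E->(0,1)
  grid max=8 at (0,0)
Step 5: ant0:(0,0)->E->(0,1) | ant1:(0,0)->E->(0,1) | ant2:(0,1)->W->(0,0)
  grid max=9 at (0,0)

(0,1) (0,1) (0,0)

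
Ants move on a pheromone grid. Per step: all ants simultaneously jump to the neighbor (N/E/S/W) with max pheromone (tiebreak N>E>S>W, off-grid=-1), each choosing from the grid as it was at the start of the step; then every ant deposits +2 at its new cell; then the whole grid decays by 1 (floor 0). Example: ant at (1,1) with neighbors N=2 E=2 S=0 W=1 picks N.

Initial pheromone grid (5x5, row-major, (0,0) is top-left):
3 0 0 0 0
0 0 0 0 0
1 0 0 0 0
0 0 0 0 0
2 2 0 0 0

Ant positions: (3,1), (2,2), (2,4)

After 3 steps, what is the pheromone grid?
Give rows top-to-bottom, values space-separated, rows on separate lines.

After step 1: ants at (4,1),(1,2),(1,4)
  2 0 0 0 0
  0 0 1 0 1
  0 0 0 0 0
  0 0 0 0 0
  1 3 0 0 0
After step 2: ants at (4,0),(0,2),(0,4)
  1 0 1 0 1
  0 0 0 0 0
  0 0 0 0 0
  0 0 0 0 0
  2 2 0 0 0
After step 3: ants at (4,1),(0,3),(1,4)
  0 0 0 1 0
  0 0 0 0 1
  0 0 0 0 0
  0 0 0 0 0
  1 3 0 0 0

0 0 0 1 0
0 0 0 0 1
0 0 0 0 0
0 0 0 0 0
1 3 0 0 0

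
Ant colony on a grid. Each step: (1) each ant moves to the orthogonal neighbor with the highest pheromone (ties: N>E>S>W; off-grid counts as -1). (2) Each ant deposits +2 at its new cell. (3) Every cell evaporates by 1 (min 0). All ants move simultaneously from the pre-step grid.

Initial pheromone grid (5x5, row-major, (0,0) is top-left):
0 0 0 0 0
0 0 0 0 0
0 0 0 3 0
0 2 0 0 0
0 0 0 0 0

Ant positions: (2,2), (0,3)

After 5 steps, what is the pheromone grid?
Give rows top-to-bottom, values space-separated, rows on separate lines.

After step 1: ants at (2,3),(0,4)
  0 0 0 0 1
  0 0 0 0 0
  0 0 0 4 0
  0 1 0 0 0
  0 0 0 0 0
After step 2: ants at (1,3),(1,4)
  0 0 0 0 0
  0 0 0 1 1
  0 0 0 3 0
  0 0 0 0 0
  0 0 0 0 0
After step 3: ants at (2,3),(1,3)
  0 0 0 0 0
  0 0 0 2 0
  0 0 0 4 0
  0 0 0 0 0
  0 0 0 0 0
After step 4: ants at (1,3),(2,3)
  0 0 0 0 0
  0 0 0 3 0
  0 0 0 5 0
  0 0 0 0 0
  0 0 0 0 0
After step 5: ants at (2,3),(1,3)
  0 0 0 0 0
  0 0 0 4 0
  0 0 0 6 0
  0 0 0 0 0
  0 0 0 0 0

0 0 0 0 0
0 0 0 4 0
0 0 0 6 0
0 0 0 0 0
0 0 0 0 0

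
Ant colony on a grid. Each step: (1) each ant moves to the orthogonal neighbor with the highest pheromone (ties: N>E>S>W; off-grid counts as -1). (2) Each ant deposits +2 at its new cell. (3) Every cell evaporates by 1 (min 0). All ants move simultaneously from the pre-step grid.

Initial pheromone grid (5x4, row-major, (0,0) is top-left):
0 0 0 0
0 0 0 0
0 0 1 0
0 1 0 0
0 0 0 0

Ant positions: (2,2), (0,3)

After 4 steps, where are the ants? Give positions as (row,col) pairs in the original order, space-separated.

Step 1: ant0:(2,2)->N->(1,2) | ant1:(0,3)->S->(1,3)
  grid max=1 at (1,2)
Step 2: ant0:(1,2)->E->(1,3) | ant1:(1,3)->W->(1,2)
  grid max=2 at (1,2)
Step 3: ant0:(1,3)->W->(1,2) | ant1:(1,2)->E->(1,3)
  grid max=3 at (1,2)
Step 4: ant0:(1,2)->E->(1,3) | ant1:(1,3)->W->(1,2)
  grid max=4 at (1,2)

(1,3) (1,2)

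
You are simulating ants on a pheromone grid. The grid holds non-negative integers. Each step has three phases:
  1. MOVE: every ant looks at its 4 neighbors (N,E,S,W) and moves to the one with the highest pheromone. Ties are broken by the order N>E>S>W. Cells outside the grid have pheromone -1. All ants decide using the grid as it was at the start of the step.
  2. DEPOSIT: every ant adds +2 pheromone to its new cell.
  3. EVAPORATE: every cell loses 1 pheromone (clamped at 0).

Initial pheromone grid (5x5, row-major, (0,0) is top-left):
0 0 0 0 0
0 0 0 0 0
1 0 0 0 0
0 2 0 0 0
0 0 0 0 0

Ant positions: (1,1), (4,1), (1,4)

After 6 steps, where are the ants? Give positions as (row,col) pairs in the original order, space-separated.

Step 1: ant0:(1,1)->N->(0,1) | ant1:(4,1)->N->(3,1) | ant2:(1,4)->N->(0,4)
  grid max=3 at (3,1)
Step 2: ant0:(0,1)->E->(0,2) | ant1:(3,1)->N->(2,1) | ant2:(0,4)->S->(1,4)
  grid max=2 at (3,1)
Step 3: ant0:(0,2)->E->(0,3) | ant1:(2,1)->S->(3,1) | ant2:(1,4)->N->(0,4)
  grid max=3 at (3,1)
Step 4: ant0:(0,3)->E->(0,4) | ant1:(3,1)->N->(2,1) | ant2:(0,4)->W->(0,3)
  grid max=2 at (0,3)
Step 5: ant0:(0,4)->W->(0,3) | ant1:(2,1)->S->(3,1) | ant2:(0,3)->E->(0,4)
  grid max=3 at (0,3)
Step 6: ant0:(0,3)->E->(0,4) | ant1:(3,1)->N->(2,1) | ant2:(0,4)->W->(0,3)
  grid max=4 at (0,3)

(0,4) (2,1) (0,3)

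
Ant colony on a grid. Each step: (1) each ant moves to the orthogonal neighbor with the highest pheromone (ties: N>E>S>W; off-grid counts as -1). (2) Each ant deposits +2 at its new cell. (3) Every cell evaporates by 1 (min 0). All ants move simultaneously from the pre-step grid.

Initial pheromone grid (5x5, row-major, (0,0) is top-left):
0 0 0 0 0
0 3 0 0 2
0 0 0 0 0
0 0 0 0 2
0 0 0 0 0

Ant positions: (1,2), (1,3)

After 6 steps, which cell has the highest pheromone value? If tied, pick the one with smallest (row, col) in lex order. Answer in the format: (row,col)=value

Answer: (1,1)=3

Derivation:
Step 1: ant0:(1,2)->W->(1,1) | ant1:(1,3)->E->(1,4)
  grid max=4 at (1,1)
Step 2: ant0:(1,1)->N->(0,1) | ant1:(1,4)->N->(0,4)
  grid max=3 at (1,1)
Step 3: ant0:(0,1)->S->(1,1) | ant1:(0,4)->S->(1,4)
  grid max=4 at (1,1)
Step 4: ant0:(1,1)->N->(0,1) | ant1:(1,4)->N->(0,4)
  grid max=3 at (1,1)
Step 5: ant0:(0,1)->S->(1,1) | ant1:(0,4)->S->(1,4)
  grid max=4 at (1,1)
Step 6: ant0:(1,1)->N->(0,1) | ant1:(1,4)->N->(0,4)
  grid max=3 at (1,1)
Final grid:
  0 1 0 0 1
  0 3 0 0 2
  0 0 0 0 0
  0 0 0 0 0
  0 0 0 0 0
Max pheromone 3 at (1,1)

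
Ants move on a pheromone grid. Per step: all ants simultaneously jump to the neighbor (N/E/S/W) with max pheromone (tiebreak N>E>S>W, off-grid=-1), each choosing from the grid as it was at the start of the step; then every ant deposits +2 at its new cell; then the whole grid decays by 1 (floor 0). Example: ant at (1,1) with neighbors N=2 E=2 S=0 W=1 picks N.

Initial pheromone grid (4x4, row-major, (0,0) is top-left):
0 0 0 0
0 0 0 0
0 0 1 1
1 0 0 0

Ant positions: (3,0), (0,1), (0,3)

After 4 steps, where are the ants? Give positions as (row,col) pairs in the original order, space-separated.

Step 1: ant0:(3,0)->N->(2,0) | ant1:(0,1)->E->(0,2) | ant2:(0,3)->S->(1,3)
  grid max=1 at (0,2)
Step 2: ant0:(2,0)->N->(1,0) | ant1:(0,2)->E->(0,3) | ant2:(1,3)->N->(0,3)
  grid max=3 at (0,3)
Step 3: ant0:(1,0)->N->(0,0) | ant1:(0,3)->S->(1,3) | ant2:(0,3)->S->(1,3)
  grid max=3 at (1,3)
Step 4: ant0:(0,0)->E->(0,1) | ant1:(1,3)->N->(0,3) | ant2:(1,3)->N->(0,3)
  grid max=5 at (0,3)

(0,1) (0,3) (0,3)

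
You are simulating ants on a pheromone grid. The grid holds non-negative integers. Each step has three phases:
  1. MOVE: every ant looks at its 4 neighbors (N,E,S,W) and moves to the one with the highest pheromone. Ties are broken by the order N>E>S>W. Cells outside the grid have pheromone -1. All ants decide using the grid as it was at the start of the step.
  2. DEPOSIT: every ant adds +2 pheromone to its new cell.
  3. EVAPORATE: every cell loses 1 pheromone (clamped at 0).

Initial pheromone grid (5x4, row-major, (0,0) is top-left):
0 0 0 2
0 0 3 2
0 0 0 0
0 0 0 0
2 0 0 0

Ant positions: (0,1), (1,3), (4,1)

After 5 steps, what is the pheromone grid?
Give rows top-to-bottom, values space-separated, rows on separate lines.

After step 1: ants at (0,2),(1,2),(4,0)
  0 0 1 1
  0 0 4 1
  0 0 0 0
  0 0 0 0
  3 0 0 0
After step 2: ants at (1,2),(0,2),(3,0)
  0 0 2 0
  0 0 5 0
  0 0 0 0
  1 0 0 0
  2 0 0 0
After step 3: ants at (0,2),(1,2),(4,0)
  0 0 3 0
  0 0 6 0
  0 0 0 0
  0 0 0 0
  3 0 0 0
After step 4: ants at (1,2),(0,2),(3,0)
  0 0 4 0
  0 0 7 0
  0 0 0 0
  1 0 0 0
  2 0 0 0
After step 5: ants at (0,2),(1,2),(4,0)
  0 0 5 0
  0 0 8 0
  0 0 0 0
  0 0 0 0
  3 0 0 0

0 0 5 0
0 0 8 0
0 0 0 0
0 0 0 0
3 0 0 0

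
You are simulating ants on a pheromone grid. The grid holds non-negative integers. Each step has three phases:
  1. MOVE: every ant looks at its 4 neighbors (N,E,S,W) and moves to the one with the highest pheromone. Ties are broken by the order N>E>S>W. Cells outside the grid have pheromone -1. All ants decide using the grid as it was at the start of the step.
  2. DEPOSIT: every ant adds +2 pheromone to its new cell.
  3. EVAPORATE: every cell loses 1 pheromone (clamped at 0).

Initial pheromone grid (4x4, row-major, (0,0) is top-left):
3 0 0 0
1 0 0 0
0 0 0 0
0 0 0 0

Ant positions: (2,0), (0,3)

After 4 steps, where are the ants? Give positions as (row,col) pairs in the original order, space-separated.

Step 1: ant0:(2,0)->N->(1,0) | ant1:(0,3)->S->(1,3)
  grid max=2 at (0,0)
Step 2: ant0:(1,0)->N->(0,0) | ant1:(1,3)->N->(0,3)
  grid max=3 at (0,0)
Step 3: ant0:(0,0)->S->(1,0) | ant1:(0,3)->S->(1,3)
  grid max=2 at (0,0)
Step 4: ant0:(1,0)->N->(0,0) | ant1:(1,3)->N->(0,3)
  grid max=3 at (0,0)

(0,0) (0,3)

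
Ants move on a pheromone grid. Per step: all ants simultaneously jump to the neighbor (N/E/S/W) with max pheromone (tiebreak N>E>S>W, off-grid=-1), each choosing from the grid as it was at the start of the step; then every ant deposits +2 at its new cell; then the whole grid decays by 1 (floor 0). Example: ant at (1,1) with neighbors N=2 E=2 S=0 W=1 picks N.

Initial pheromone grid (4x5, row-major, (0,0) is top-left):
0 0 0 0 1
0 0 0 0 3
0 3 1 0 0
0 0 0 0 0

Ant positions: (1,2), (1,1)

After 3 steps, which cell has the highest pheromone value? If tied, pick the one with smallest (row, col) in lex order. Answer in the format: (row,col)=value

Answer: (2,1)=6

Derivation:
Step 1: ant0:(1,2)->S->(2,2) | ant1:(1,1)->S->(2,1)
  grid max=4 at (2,1)
Step 2: ant0:(2,2)->W->(2,1) | ant1:(2,1)->E->(2,2)
  grid max=5 at (2,1)
Step 3: ant0:(2,1)->E->(2,2) | ant1:(2,2)->W->(2,1)
  grid max=6 at (2,1)
Final grid:
  0 0 0 0 0
  0 0 0 0 0
  0 6 4 0 0
  0 0 0 0 0
Max pheromone 6 at (2,1)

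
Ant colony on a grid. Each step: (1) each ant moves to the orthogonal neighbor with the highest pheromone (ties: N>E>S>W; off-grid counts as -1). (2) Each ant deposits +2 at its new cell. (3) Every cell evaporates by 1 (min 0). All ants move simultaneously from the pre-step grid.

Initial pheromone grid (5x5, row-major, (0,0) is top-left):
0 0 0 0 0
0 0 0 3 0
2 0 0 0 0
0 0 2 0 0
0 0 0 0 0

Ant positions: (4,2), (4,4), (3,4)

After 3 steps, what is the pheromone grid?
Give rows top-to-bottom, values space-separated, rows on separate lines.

After step 1: ants at (3,2),(3,4),(2,4)
  0 0 0 0 0
  0 0 0 2 0
  1 0 0 0 1
  0 0 3 0 1
  0 0 0 0 0
After step 2: ants at (2,2),(2,4),(3,4)
  0 0 0 0 0
  0 0 0 1 0
  0 0 1 0 2
  0 0 2 0 2
  0 0 0 0 0
After step 3: ants at (3,2),(3,4),(2,4)
  0 0 0 0 0
  0 0 0 0 0
  0 0 0 0 3
  0 0 3 0 3
  0 0 0 0 0

0 0 0 0 0
0 0 0 0 0
0 0 0 0 3
0 0 3 0 3
0 0 0 0 0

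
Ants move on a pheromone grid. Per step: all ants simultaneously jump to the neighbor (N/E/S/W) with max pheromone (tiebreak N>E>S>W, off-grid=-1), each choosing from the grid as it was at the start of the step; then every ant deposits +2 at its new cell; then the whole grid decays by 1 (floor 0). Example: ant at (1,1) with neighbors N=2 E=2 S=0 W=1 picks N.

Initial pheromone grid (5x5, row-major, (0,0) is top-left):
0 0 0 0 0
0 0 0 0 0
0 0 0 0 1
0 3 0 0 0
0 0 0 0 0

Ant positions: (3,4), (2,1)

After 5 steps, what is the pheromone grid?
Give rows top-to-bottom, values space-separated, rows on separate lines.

After step 1: ants at (2,4),(3,1)
  0 0 0 0 0
  0 0 0 0 0
  0 0 0 0 2
  0 4 0 0 0
  0 0 0 0 0
After step 2: ants at (1,4),(2,1)
  0 0 0 0 0
  0 0 0 0 1
  0 1 0 0 1
  0 3 0 0 0
  0 0 0 0 0
After step 3: ants at (2,4),(3,1)
  0 0 0 0 0
  0 0 0 0 0
  0 0 0 0 2
  0 4 0 0 0
  0 0 0 0 0
After step 4: ants at (1,4),(2,1)
  0 0 0 0 0
  0 0 0 0 1
  0 1 0 0 1
  0 3 0 0 0
  0 0 0 0 0
After step 5: ants at (2,4),(3,1)
  0 0 0 0 0
  0 0 0 0 0
  0 0 0 0 2
  0 4 0 0 0
  0 0 0 0 0

0 0 0 0 0
0 0 0 0 0
0 0 0 0 2
0 4 0 0 0
0 0 0 0 0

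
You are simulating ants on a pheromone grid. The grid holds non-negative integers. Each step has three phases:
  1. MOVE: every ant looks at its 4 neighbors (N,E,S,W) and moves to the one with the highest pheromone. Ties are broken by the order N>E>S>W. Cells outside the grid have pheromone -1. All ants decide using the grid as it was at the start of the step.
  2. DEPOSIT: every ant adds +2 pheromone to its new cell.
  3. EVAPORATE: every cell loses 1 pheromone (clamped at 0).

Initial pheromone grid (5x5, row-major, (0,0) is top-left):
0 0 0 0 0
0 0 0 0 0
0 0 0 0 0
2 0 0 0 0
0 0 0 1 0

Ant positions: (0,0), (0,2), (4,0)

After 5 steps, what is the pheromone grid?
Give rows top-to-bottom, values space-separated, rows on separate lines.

After step 1: ants at (0,1),(0,3),(3,0)
  0 1 0 1 0
  0 0 0 0 0
  0 0 0 0 0
  3 0 0 0 0
  0 0 0 0 0
After step 2: ants at (0,2),(0,4),(2,0)
  0 0 1 0 1
  0 0 0 0 0
  1 0 0 0 0
  2 0 0 0 0
  0 0 0 0 0
After step 3: ants at (0,3),(1,4),(3,0)
  0 0 0 1 0
  0 0 0 0 1
  0 0 0 0 0
  3 0 0 0 0
  0 0 0 0 0
After step 4: ants at (0,4),(0,4),(2,0)
  0 0 0 0 3
  0 0 0 0 0
  1 0 0 0 0
  2 0 0 0 0
  0 0 0 0 0
After step 5: ants at (1,4),(1,4),(3,0)
  0 0 0 0 2
  0 0 0 0 3
  0 0 0 0 0
  3 0 0 0 0
  0 0 0 0 0

0 0 0 0 2
0 0 0 0 3
0 0 0 0 0
3 0 0 0 0
0 0 0 0 0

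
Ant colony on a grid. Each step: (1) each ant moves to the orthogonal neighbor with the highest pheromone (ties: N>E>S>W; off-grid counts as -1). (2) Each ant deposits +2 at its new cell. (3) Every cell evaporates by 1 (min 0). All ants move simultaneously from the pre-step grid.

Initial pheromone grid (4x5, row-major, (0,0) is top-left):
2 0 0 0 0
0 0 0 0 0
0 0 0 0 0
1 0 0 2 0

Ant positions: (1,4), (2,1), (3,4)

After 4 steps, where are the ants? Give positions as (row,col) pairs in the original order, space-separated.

Step 1: ant0:(1,4)->N->(0,4) | ant1:(2,1)->N->(1,1) | ant2:(3,4)->W->(3,3)
  grid max=3 at (3,3)
Step 2: ant0:(0,4)->S->(1,4) | ant1:(1,1)->N->(0,1) | ant2:(3,3)->N->(2,3)
  grid max=2 at (3,3)
Step 3: ant0:(1,4)->N->(0,4) | ant1:(0,1)->E->(0,2) | ant2:(2,3)->S->(3,3)
  grid max=3 at (3,3)
Step 4: ant0:(0,4)->S->(1,4) | ant1:(0,2)->E->(0,3) | ant2:(3,3)->N->(2,3)
  grid max=2 at (3,3)

(1,4) (0,3) (2,3)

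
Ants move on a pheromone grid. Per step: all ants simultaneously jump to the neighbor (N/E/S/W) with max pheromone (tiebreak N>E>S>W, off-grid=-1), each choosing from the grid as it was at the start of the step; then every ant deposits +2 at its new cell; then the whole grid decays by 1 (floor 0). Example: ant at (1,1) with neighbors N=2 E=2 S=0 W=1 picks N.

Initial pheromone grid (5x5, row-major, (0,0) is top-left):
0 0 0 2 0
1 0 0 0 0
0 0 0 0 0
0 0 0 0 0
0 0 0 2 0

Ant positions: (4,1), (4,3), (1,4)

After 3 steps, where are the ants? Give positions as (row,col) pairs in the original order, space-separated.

Step 1: ant0:(4,1)->N->(3,1) | ant1:(4,3)->N->(3,3) | ant2:(1,4)->N->(0,4)
  grid max=1 at (0,3)
Step 2: ant0:(3,1)->N->(2,1) | ant1:(3,3)->S->(4,3) | ant2:(0,4)->W->(0,3)
  grid max=2 at (0,3)
Step 3: ant0:(2,1)->N->(1,1) | ant1:(4,3)->N->(3,3) | ant2:(0,3)->E->(0,4)
  grid max=1 at (0,3)

(1,1) (3,3) (0,4)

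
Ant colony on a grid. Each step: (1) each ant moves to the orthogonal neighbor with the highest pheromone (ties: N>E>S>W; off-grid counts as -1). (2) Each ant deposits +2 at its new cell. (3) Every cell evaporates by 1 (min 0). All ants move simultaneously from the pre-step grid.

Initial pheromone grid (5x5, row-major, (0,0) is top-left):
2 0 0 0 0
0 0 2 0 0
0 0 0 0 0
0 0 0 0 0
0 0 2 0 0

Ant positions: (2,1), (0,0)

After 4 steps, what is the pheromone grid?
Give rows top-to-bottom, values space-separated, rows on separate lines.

After step 1: ants at (1,1),(0,1)
  1 1 0 0 0
  0 1 1 0 0
  0 0 0 0 0
  0 0 0 0 0
  0 0 1 0 0
After step 2: ants at (0,1),(1,1)
  0 2 0 0 0
  0 2 0 0 0
  0 0 0 0 0
  0 0 0 0 0
  0 0 0 0 0
After step 3: ants at (1,1),(0,1)
  0 3 0 0 0
  0 3 0 0 0
  0 0 0 0 0
  0 0 0 0 0
  0 0 0 0 0
After step 4: ants at (0,1),(1,1)
  0 4 0 0 0
  0 4 0 0 0
  0 0 0 0 0
  0 0 0 0 0
  0 0 0 0 0

0 4 0 0 0
0 4 0 0 0
0 0 0 0 0
0 0 0 0 0
0 0 0 0 0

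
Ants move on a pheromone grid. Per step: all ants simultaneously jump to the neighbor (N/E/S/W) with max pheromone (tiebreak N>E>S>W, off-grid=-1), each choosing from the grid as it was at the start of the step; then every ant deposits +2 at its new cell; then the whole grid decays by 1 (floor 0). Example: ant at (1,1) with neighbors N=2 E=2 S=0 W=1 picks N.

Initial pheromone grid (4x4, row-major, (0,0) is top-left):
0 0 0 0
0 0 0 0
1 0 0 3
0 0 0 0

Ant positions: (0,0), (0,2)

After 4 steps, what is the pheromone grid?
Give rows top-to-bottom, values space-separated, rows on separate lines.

After step 1: ants at (0,1),(0,3)
  0 1 0 1
  0 0 0 0
  0 0 0 2
  0 0 0 0
After step 2: ants at (0,2),(1,3)
  0 0 1 0
  0 0 0 1
  0 0 0 1
  0 0 0 0
After step 3: ants at (0,3),(2,3)
  0 0 0 1
  0 0 0 0
  0 0 0 2
  0 0 0 0
After step 4: ants at (1,3),(1,3)
  0 0 0 0
  0 0 0 3
  0 0 0 1
  0 0 0 0

0 0 0 0
0 0 0 3
0 0 0 1
0 0 0 0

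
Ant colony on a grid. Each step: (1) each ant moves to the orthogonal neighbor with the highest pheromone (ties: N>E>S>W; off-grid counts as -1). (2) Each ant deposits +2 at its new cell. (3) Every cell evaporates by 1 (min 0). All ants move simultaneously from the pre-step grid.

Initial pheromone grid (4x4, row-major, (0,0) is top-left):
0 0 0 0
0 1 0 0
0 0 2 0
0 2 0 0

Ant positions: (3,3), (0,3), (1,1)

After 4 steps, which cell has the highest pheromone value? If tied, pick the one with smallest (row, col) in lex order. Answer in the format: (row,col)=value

Step 1: ant0:(3,3)->N->(2,3) | ant1:(0,3)->S->(1,3) | ant2:(1,1)->N->(0,1)
  grid max=1 at (0,1)
Step 2: ant0:(2,3)->N->(1,3) | ant1:(1,3)->S->(2,3) | ant2:(0,1)->E->(0,2)
  grid max=2 at (1,3)
Step 3: ant0:(1,3)->S->(2,3) | ant1:(2,3)->N->(1,3) | ant2:(0,2)->E->(0,3)
  grid max=3 at (1,3)
Step 4: ant0:(2,3)->N->(1,3) | ant1:(1,3)->S->(2,3) | ant2:(0,3)->S->(1,3)
  grid max=6 at (1,3)
Final grid:
  0 0 0 0
  0 0 0 6
  0 0 0 4
  0 0 0 0
Max pheromone 6 at (1,3)

Answer: (1,3)=6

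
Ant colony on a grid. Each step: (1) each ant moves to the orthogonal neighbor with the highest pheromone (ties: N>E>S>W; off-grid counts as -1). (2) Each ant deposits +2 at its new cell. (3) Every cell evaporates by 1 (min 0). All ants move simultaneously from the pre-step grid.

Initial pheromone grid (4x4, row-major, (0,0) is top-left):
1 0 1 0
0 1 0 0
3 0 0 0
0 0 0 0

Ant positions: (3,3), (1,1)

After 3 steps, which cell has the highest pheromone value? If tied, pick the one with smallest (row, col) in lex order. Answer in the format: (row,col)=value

Step 1: ant0:(3,3)->N->(2,3) | ant1:(1,1)->N->(0,1)
  grid max=2 at (2,0)
Step 2: ant0:(2,3)->N->(1,3) | ant1:(0,1)->E->(0,2)
  grid max=1 at (0,2)
Step 3: ant0:(1,3)->N->(0,3) | ant1:(0,2)->E->(0,3)
  grid max=3 at (0,3)
Final grid:
  0 0 0 3
  0 0 0 0
  0 0 0 0
  0 0 0 0
Max pheromone 3 at (0,3)

Answer: (0,3)=3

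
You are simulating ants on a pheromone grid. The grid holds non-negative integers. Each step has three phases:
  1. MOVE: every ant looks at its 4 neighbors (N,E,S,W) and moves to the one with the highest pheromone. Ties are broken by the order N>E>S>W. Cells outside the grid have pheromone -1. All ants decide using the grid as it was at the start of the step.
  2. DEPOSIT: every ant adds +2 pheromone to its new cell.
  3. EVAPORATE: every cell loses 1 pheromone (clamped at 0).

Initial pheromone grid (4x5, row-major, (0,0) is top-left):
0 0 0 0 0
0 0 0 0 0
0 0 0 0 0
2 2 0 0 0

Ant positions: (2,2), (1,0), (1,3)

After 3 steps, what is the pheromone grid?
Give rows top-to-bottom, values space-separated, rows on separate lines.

After step 1: ants at (1,2),(0,0),(0,3)
  1 0 0 1 0
  0 0 1 0 0
  0 0 0 0 0
  1 1 0 0 0
After step 2: ants at (0,2),(0,1),(0,4)
  0 1 1 0 1
  0 0 0 0 0
  0 0 0 0 0
  0 0 0 0 0
After step 3: ants at (0,1),(0,2),(1,4)
  0 2 2 0 0
  0 0 0 0 1
  0 0 0 0 0
  0 0 0 0 0

0 2 2 0 0
0 0 0 0 1
0 0 0 0 0
0 0 0 0 0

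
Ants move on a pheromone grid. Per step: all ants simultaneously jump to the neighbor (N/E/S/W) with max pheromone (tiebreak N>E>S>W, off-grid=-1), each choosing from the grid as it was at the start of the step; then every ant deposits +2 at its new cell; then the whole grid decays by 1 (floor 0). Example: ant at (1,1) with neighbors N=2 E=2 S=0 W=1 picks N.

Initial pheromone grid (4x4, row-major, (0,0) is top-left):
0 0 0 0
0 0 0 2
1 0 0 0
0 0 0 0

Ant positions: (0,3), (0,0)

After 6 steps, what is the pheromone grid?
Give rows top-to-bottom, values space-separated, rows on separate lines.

After step 1: ants at (1,3),(0,1)
  0 1 0 0
  0 0 0 3
  0 0 0 0
  0 0 0 0
After step 2: ants at (0,3),(0,2)
  0 0 1 1
  0 0 0 2
  0 0 0 0
  0 0 0 0
After step 3: ants at (1,3),(0,3)
  0 0 0 2
  0 0 0 3
  0 0 0 0
  0 0 0 0
After step 4: ants at (0,3),(1,3)
  0 0 0 3
  0 0 0 4
  0 0 0 0
  0 0 0 0
After step 5: ants at (1,3),(0,3)
  0 0 0 4
  0 0 0 5
  0 0 0 0
  0 0 0 0
After step 6: ants at (0,3),(1,3)
  0 0 0 5
  0 0 0 6
  0 0 0 0
  0 0 0 0

0 0 0 5
0 0 0 6
0 0 0 0
0 0 0 0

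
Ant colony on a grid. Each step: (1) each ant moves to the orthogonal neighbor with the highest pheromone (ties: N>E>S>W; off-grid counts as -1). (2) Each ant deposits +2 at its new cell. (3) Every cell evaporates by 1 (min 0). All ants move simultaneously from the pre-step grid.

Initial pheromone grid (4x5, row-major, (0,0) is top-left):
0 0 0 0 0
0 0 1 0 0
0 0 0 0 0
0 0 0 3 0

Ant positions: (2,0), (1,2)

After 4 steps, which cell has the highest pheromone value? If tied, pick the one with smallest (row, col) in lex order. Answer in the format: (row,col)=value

Step 1: ant0:(2,0)->N->(1,0) | ant1:(1,2)->N->(0,2)
  grid max=2 at (3,3)
Step 2: ant0:(1,0)->N->(0,0) | ant1:(0,2)->E->(0,3)
  grid max=1 at (0,0)
Step 3: ant0:(0,0)->E->(0,1) | ant1:(0,3)->E->(0,4)
  grid max=1 at (0,1)
Step 4: ant0:(0,1)->E->(0,2) | ant1:(0,4)->S->(1,4)
  grid max=1 at (0,2)
Final grid:
  0 0 1 0 0
  0 0 0 0 1
  0 0 0 0 0
  0 0 0 0 0
Max pheromone 1 at (0,2)

Answer: (0,2)=1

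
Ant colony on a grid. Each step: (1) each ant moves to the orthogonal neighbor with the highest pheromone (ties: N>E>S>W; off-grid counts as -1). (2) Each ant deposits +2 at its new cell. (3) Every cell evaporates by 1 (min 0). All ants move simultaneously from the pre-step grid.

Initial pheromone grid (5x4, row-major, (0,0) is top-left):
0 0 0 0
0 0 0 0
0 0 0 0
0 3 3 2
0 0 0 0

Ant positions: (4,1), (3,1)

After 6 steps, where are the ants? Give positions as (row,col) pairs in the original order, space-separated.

Step 1: ant0:(4,1)->N->(3,1) | ant1:(3,1)->E->(3,2)
  grid max=4 at (3,1)
Step 2: ant0:(3,1)->E->(3,2) | ant1:(3,2)->W->(3,1)
  grid max=5 at (3,1)
Step 3: ant0:(3,2)->W->(3,1) | ant1:(3,1)->E->(3,2)
  grid max=6 at (3,1)
Step 4: ant0:(3,1)->E->(3,2) | ant1:(3,2)->W->(3,1)
  grid max=7 at (3,1)
Step 5: ant0:(3,2)->W->(3,1) | ant1:(3,1)->E->(3,2)
  grid max=8 at (3,1)
Step 6: ant0:(3,1)->E->(3,2) | ant1:(3,2)->W->(3,1)
  grid max=9 at (3,1)

(3,2) (3,1)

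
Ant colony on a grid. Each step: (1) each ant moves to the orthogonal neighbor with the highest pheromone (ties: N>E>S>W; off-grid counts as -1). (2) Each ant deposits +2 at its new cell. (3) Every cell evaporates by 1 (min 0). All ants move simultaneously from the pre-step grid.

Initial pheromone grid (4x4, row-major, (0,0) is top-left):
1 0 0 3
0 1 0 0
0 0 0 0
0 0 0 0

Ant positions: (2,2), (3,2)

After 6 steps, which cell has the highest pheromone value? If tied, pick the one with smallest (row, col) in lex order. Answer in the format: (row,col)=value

Step 1: ant0:(2,2)->N->(1,2) | ant1:(3,2)->N->(2,2)
  grid max=2 at (0,3)
Step 2: ant0:(1,2)->S->(2,2) | ant1:(2,2)->N->(1,2)
  grid max=2 at (1,2)
Step 3: ant0:(2,2)->N->(1,2) | ant1:(1,2)->S->(2,2)
  grid max=3 at (1,2)
Step 4: ant0:(1,2)->S->(2,2) | ant1:(2,2)->N->(1,2)
  grid max=4 at (1,2)
Step 5: ant0:(2,2)->N->(1,2) | ant1:(1,2)->S->(2,2)
  grid max=5 at (1,2)
Step 6: ant0:(1,2)->S->(2,2) | ant1:(2,2)->N->(1,2)
  grid max=6 at (1,2)
Final grid:
  0 0 0 0
  0 0 6 0
  0 0 6 0
  0 0 0 0
Max pheromone 6 at (1,2)

Answer: (1,2)=6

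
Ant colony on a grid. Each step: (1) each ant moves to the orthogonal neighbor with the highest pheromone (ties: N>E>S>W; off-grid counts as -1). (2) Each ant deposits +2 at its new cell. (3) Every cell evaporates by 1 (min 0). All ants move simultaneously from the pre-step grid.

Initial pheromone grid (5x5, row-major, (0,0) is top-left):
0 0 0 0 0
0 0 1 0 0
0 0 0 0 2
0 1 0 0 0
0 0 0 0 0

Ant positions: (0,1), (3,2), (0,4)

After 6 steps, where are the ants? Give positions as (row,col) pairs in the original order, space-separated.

Step 1: ant0:(0,1)->E->(0,2) | ant1:(3,2)->W->(3,1) | ant2:(0,4)->S->(1,4)
  grid max=2 at (3,1)
Step 2: ant0:(0,2)->E->(0,3) | ant1:(3,1)->N->(2,1) | ant2:(1,4)->S->(2,4)
  grid max=2 at (2,4)
Step 3: ant0:(0,3)->E->(0,4) | ant1:(2,1)->S->(3,1) | ant2:(2,4)->N->(1,4)
  grid max=2 at (3,1)
Step 4: ant0:(0,4)->S->(1,4) | ant1:(3,1)->N->(2,1) | ant2:(1,4)->N->(0,4)
  grid max=2 at (0,4)
Step 5: ant0:(1,4)->N->(0,4) | ant1:(2,1)->S->(3,1) | ant2:(0,4)->S->(1,4)
  grid max=3 at (0,4)
Step 6: ant0:(0,4)->S->(1,4) | ant1:(3,1)->N->(2,1) | ant2:(1,4)->N->(0,4)
  grid max=4 at (0,4)

(1,4) (2,1) (0,4)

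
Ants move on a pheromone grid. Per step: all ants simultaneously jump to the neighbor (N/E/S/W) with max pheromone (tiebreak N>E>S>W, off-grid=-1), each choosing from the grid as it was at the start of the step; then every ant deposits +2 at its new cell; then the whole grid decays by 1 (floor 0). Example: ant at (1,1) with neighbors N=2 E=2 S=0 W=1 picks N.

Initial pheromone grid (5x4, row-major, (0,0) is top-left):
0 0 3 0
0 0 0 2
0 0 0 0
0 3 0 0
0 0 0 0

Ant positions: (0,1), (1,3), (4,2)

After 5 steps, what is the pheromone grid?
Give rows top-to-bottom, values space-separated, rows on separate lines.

After step 1: ants at (0,2),(0,3),(3,2)
  0 0 4 1
  0 0 0 1
  0 0 0 0
  0 2 1 0
  0 0 0 0
After step 2: ants at (0,3),(0,2),(3,1)
  0 0 5 2
  0 0 0 0
  0 0 0 0
  0 3 0 0
  0 0 0 0
After step 3: ants at (0,2),(0,3),(2,1)
  0 0 6 3
  0 0 0 0
  0 1 0 0
  0 2 0 0
  0 0 0 0
After step 4: ants at (0,3),(0,2),(3,1)
  0 0 7 4
  0 0 0 0
  0 0 0 0
  0 3 0 0
  0 0 0 0
After step 5: ants at (0,2),(0,3),(2,1)
  0 0 8 5
  0 0 0 0
  0 1 0 0
  0 2 0 0
  0 0 0 0

0 0 8 5
0 0 0 0
0 1 0 0
0 2 0 0
0 0 0 0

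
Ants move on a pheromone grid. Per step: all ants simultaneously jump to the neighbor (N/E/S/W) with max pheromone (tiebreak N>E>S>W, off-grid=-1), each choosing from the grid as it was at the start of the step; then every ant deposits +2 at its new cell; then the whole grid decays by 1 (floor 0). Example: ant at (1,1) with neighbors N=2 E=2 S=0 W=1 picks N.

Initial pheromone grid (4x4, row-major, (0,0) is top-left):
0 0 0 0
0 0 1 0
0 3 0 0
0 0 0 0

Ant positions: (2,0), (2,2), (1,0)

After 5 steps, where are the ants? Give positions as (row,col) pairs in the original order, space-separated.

Step 1: ant0:(2,0)->E->(2,1) | ant1:(2,2)->W->(2,1) | ant2:(1,0)->N->(0,0)
  grid max=6 at (2,1)
Step 2: ant0:(2,1)->N->(1,1) | ant1:(2,1)->N->(1,1) | ant2:(0,0)->E->(0,1)
  grid max=5 at (2,1)
Step 3: ant0:(1,1)->S->(2,1) | ant1:(1,1)->S->(2,1) | ant2:(0,1)->S->(1,1)
  grid max=8 at (2,1)
Step 4: ant0:(2,1)->N->(1,1) | ant1:(2,1)->N->(1,1) | ant2:(1,1)->S->(2,1)
  grid max=9 at (2,1)
Step 5: ant0:(1,1)->S->(2,1) | ant1:(1,1)->S->(2,1) | ant2:(2,1)->N->(1,1)
  grid max=12 at (2,1)

(2,1) (2,1) (1,1)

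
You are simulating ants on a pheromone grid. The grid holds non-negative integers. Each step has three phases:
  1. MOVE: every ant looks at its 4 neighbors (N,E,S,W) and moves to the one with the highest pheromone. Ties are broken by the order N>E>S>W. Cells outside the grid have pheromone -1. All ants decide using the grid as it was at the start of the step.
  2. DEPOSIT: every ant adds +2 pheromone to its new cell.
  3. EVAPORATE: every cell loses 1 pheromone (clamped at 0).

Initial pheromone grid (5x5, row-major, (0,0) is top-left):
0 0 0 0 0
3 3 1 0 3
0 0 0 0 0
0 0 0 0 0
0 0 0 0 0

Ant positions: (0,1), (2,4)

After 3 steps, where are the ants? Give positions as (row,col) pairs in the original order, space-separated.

Step 1: ant0:(0,1)->S->(1,1) | ant1:(2,4)->N->(1,4)
  grid max=4 at (1,1)
Step 2: ant0:(1,1)->W->(1,0) | ant1:(1,4)->N->(0,4)
  grid max=3 at (1,0)
Step 3: ant0:(1,0)->E->(1,1) | ant1:(0,4)->S->(1,4)
  grid max=4 at (1,1)

(1,1) (1,4)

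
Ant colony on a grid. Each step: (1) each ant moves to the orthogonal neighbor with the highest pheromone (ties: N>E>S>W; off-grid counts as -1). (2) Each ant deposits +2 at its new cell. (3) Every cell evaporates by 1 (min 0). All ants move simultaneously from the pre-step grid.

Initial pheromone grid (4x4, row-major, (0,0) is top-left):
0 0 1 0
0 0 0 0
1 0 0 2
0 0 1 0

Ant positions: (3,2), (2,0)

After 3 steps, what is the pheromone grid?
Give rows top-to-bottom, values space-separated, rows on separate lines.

After step 1: ants at (2,2),(1,0)
  0 0 0 0
  1 0 0 0
  0 0 1 1
  0 0 0 0
After step 2: ants at (2,3),(0,0)
  1 0 0 0
  0 0 0 0
  0 0 0 2
  0 0 0 0
After step 3: ants at (1,3),(0,1)
  0 1 0 0
  0 0 0 1
  0 0 0 1
  0 0 0 0

0 1 0 0
0 0 0 1
0 0 0 1
0 0 0 0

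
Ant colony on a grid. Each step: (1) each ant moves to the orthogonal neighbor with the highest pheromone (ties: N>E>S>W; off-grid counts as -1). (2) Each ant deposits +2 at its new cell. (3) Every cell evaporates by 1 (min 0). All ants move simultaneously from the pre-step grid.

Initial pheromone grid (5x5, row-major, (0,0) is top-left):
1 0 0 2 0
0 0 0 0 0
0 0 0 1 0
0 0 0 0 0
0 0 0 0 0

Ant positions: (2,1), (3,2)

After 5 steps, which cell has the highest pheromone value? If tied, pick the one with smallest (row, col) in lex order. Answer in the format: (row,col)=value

Step 1: ant0:(2,1)->N->(1,1) | ant1:(3,2)->N->(2,2)
  grid max=1 at (0,3)
Step 2: ant0:(1,1)->N->(0,1) | ant1:(2,2)->N->(1,2)
  grid max=1 at (0,1)
Step 3: ant0:(0,1)->E->(0,2) | ant1:(1,2)->N->(0,2)
  grid max=3 at (0,2)
Step 4: ant0:(0,2)->E->(0,3) | ant1:(0,2)->E->(0,3)
  grid max=3 at (0,3)
Step 5: ant0:(0,3)->W->(0,2) | ant1:(0,3)->W->(0,2)
  grid max=5 at (0,2)
Final grid:
  0 0 5 2 0
  0 0 0 0 0
  0 0 0 0 0
  0 0 0 0 0
  0 0 0 0 0
Max pheromone 5 at (0,2)

Answer: (0,2)=5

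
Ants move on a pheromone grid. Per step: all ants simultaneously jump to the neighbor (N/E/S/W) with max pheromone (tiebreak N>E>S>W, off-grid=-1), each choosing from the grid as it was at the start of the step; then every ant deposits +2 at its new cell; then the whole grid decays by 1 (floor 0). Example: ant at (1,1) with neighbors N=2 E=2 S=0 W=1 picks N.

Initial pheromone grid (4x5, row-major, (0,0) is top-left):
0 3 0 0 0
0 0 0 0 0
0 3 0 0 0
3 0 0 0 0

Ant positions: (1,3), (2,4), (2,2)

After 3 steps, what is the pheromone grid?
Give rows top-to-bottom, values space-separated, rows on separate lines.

After step 1: ants at (0,3),(1,4),(2,1)
  0 2 0 1 0
  0 0 0 0 1
  0 4 0 0 0
  2 0 0 0 0
After step 2: ants at (0,4),(0,4),(1,1)
  0 1 0 0 3
  0 1 0 0 0
  0 3 0 0 0
  1 0 0 0 0
After step 3: ants at (1,4),(1,4),(2,1)
  0 0 0 0 2
  0 0 0 0 3
  0 4 0 0 0
  0 0 0 0 0

0 0 0 0 2
0 0 0 0 3
0 4 0 0 0
0 0 0 0 0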